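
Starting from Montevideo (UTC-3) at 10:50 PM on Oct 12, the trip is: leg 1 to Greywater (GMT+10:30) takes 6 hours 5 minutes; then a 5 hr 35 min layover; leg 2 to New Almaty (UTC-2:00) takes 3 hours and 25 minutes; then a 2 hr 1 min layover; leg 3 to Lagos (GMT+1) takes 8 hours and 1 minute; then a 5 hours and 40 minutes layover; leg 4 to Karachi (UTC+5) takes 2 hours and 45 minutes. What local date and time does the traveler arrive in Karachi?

4:22 PM on Oct 14

Convert departure to UTC: 10:50 PM + 3:00 = 1:50 AM UTC on Oct 13.
Add 6 hours 5 minutes leg 1 → 7:55 AM UTC.
Add 5 hours and 35 minutes layover in Greywater → 1:30 PM UTC.
Add 3 hours 25 minutes leg 2 → 4:55 PM UTC.
Add 2 hours and 1 minute layover in New Almaty → 6:56 PM UTC.
Add 8 hours and 1 minute leg 3 → 2:57 AM UTC (Oct 14).
Add 5 hours and 40 minutes layover in Lagos → 8:37 AM UTC.
Add 2 hours 45 minutes leg 4 → 11:22 AM UTC.
Karachi is UTC+5:00, so local arrival = 11:22 AM + 5:00 = 4:22 PM on Oct 14.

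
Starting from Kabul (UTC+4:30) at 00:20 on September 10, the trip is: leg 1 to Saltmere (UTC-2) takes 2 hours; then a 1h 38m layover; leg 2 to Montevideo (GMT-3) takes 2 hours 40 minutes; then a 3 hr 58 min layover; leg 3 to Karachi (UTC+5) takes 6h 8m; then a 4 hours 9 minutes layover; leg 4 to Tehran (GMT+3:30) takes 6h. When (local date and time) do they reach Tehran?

01:53 on Sep 11

Convert departure to UTC: 00:20 − 4:30 = 19:50 UTC on Sep 9.
Add 2 hours leg 1 → 21:50 UTC.
Add 1 hour 38 minutes layover in Saltmere → 23:28 UTC.
Add 2 hours and 40 minutes leg 2 → 02:08 UTC (Sep 10).
Add 3 hours 58 minutes layover in Montevideo → 06:06 UTC.
Add 6 hours 8 minutes leg 3 → 12:14 UTC.
Add 4 hours and 9 minutes layover in Karachi → 16:23 UTC.
Add 6 hours leg 4 → 22:23 UTC.
Tehran is UTC+3:30, so local arrival = 22:23 + 3:30 = 01:53 on Sep 11.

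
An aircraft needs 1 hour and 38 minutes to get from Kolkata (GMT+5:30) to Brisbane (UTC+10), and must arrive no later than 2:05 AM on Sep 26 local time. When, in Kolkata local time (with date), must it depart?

7:57 PM on September 25

Target arrival in UTC: 2:05 AM − 10:00 = 4:05 PM on Sep 25.
Subtract 1 hour and 38 minutes → departure 2:27 PM UTC on Sep 25.
Kolkata is UTC+5:30: 2:27 PM + 5:30 = 7:57 PM on Sep 25.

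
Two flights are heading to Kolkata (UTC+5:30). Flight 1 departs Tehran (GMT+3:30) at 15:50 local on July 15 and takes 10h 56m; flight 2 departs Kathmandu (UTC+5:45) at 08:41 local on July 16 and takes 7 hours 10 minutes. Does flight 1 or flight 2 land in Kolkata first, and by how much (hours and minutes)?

Flight 1 in UTC: 15:50 − 3:30 = 12:20 on Jul 15.
+10 hours 56 minutes → arrive 23:16 UTC on Jul 15.
Flight 2 in UTC: 08:41 − 5:45 = 02:56 on Jul 16.
+7 hours 10 minutes → arrive 10:06 UTC on Jul 16.
Flight 1 lands earlier by 10 hours 50 minutes.

the first, by 10 hours 50 minutes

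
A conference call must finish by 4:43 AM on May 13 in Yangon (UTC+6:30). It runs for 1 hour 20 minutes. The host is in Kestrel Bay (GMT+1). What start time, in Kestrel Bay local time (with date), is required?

9:53 PM on May 12

Target end time in UTC: 4:43 AM − 6:30 = 10:13 PM on May 12.
Subtract 1 hour 20 minutes → start 8:53 PM UTC on May 12.
Kestrel Bay is UTC+1:00: 8:53 PM + 1:00 = 9:53 PM on May 12.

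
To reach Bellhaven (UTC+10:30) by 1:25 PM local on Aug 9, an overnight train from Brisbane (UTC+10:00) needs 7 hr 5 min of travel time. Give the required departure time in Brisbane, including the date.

Target arrival in UTC: 1:25 PM − 10:30 = 2:55 AM on Aug 9.
Subtract 7 hours and 5 minutes → departure 7:50 PM UTC on Aug 8.
Brisbane is UTC+10:00: 7:50 PM + 10:00 = 5:50 AM on Aug 9.

5:50 AM on August 9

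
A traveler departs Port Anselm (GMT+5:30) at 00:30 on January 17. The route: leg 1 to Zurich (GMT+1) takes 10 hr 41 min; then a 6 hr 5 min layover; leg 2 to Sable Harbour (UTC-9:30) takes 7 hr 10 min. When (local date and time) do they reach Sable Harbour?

09:26 on Jan 17

Convert departure to UTC: 00:30 − 5:30 = 19:00 UTC on Jan 16.
Add 10 hours and 41 minutes leg 1 → 05:41 UTC (Jan 17).
Add 6 hours 5 minutes layover in Zurich → 11:46 UTC.
Add 7 hours 10 minutes leg 2 → 18:56 UTC.
Sable Harbour is UTC−9:30, so local arrival = 18:56 − 9:30 = 09:26 on Jan 17.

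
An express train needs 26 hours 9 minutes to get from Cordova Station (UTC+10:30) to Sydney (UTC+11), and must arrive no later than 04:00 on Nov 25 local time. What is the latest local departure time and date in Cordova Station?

01:21 on November 24

Target arrival in UTC: 04:00 − 11:00 = 17:00 on Nov 24.
Subtract 26 hours 9 minutes → departure 14:51 UTC on Nov 23.
Cordova Station is UTC+10:30: 14:51 + 10:30 = 01:21 on Nov 24.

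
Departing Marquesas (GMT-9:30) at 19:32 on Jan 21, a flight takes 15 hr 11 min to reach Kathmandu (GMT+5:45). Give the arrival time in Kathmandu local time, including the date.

Convert departure to UTC: 19:32 + 9:30 = 05:02 UTC on Jan 22.
Add 15 hours 11 minutes travel time → 20:13 UTC.
Kathmandu is UTC+5:45, so local arrival = 20:13 + 5:45 = 01:58 on Jan 23.

01:58 on Jan 23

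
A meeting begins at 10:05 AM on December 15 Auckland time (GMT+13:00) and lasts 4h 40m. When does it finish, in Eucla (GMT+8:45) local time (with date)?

10:30 AM on Dec 15

Convert start to UTC: 10:05 AM − 13:00 = 9:05 PM UTC on Dec 14.
Add 4 hours 40 minutes duration → 1:45 AM UTC (Dec 15).
Eucla is UTC+8:45, so local end time = 1:45 AM + 8:45 = 10:30 AM on Dec 15.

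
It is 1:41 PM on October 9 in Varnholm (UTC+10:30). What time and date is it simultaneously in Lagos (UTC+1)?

In UTC: 1:41 PM − 10:30 = 3:11 AM on Oct 9.
Lagos is UTC+1:00: 3:11 AM + 1:00 = 4:11 AM on Oct 9.

4:11 AM on October 9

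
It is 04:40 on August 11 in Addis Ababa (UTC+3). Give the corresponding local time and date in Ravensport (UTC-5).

In UTC: 04:40 − 3:00 = 01:40 on Aug 11.
Ravensport is UTC−5:00: 01:40 − 5:00 = 20:40 on Aug 10.

20:40 on Aug 10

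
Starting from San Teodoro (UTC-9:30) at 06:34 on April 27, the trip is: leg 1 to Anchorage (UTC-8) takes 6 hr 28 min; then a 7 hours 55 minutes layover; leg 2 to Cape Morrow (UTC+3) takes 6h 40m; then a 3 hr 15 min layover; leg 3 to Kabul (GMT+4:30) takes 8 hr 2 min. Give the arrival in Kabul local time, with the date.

04:54 on April 29

Convert departure to UTC: 06:34 + 9:30 = 16:04 UTC on Apr 27.
Add 6 hours and 28 minutes leg 1 → 22:32 UTC.
Add 7 hours 55 minutes layover in Anchorage → 06:27 UTC (Apr 28).
Add 6 hours 40 minutes leg 2 → 13:07 UTC.
Add 3 hours 15 minutes layover in Cape Morrow → 16:22 UTC.
Add 8 hours 2 minutes leg 3 → 00:24 UTC (Apr 29).
Kabul is UTC+4:30, so local arrival = 00:24 + 4:30 = 04:54 on Apr 29.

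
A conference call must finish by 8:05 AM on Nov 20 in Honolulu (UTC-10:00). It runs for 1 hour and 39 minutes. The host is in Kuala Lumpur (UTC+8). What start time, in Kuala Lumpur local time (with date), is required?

Target end time in UTC: 8:05 AM + 10:00 = 6:05 PM on Nov 20.
Subtract 1 hour and 39 minutes → start 4:26 PM UTC on Nov 20.
Kuala Lumpur is UTC+8:00: 4:26 PM + 8:00 = 12:26 AM on Nov 21.

12:26 AM on November 21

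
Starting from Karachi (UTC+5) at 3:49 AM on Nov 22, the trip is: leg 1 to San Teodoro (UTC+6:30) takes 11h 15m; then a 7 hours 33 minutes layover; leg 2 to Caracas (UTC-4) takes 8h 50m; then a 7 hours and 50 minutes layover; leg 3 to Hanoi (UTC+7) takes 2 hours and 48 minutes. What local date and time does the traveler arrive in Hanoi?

8:05 PM on November 23

Convert departure to UTC: 3:49 AM − 5:00 = 10:49 PM UTC on Nov 21.
Add 11 hours and 15 minutes leg 1 → 10:04 AM UTC (Nov 22).
Add 7 hours 33 minutes layover in San Teodoro → 5:37 PM UTC.
Add 8 hours 50 minutes leg 2 → 2:27 AM UTC (Nov 23).
Add 7 hours and 50 minutes layover in Caracas → 10:17 AM UTC.
Add 2 hours and 48 minutes leg 3 → 1:05 PM UTC.
Hanoi is UTC+7:00, so local arrival = 1:05 PM + 7:00 = 8:05 PM on Nov 23.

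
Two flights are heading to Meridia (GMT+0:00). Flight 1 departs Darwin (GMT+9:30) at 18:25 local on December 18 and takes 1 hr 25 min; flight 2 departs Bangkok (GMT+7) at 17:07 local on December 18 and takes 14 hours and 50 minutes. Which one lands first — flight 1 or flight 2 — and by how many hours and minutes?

the first, by 14 hours 37 minutes

Flight 1 in UTC: 18:25 − 9:30 = 08:55 on Dec 18.
+1 hour 25 minutes → arrive 10:20 UTC on Dec 18.
Flight 2 in UTC: 17:07 − 7:00 = 10:07 on Dec 18.
+14 hours and 50 minutes → arrive 00:57 UTC on Dec 19.
Flight 1 lands earlier by 14 hours 37 minutes.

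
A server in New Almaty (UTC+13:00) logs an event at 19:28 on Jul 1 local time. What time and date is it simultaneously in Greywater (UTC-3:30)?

02:58 on Jul 1

Greywater is 16:30 behind New Almaty.
Shift by the zone difference: 19:28 − 16:30 = 02:58 on Jul 1 in Greywater.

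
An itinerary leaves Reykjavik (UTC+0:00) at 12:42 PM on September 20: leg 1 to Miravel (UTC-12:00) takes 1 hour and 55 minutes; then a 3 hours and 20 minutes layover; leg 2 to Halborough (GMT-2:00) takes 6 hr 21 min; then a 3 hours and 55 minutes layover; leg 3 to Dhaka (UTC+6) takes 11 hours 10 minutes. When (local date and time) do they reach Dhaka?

9:23 PM on Sep 21

Reykjavik is at UTC+0, so departure is already 12:42 PM UTC on Sep 20.
Add 1 hour and 55 minutes leg 1 → 2:37 PM UTC.
Add 3 hours and 20 minutes layover in Miravel → 5:57 PM UTC.
Add 6 hours and 21 minutes leg 2 → 12:18 AM UTC (Sep 21).
Add 3 hours and 55 minutes layover in Halborough → 4:13 AM UTC.
Add 11 hours and 10 minutes leg 3 → 3:23 PM UTC.
Dhaka is UTC+6:00, so local arrival = 3:23 PM + 6:00 = 9:23 PM on Sep 21.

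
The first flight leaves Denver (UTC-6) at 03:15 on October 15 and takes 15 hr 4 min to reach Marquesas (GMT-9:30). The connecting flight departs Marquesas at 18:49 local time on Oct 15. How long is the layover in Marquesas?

Convert departure to UTC: 03:15 + 6:00 = 09:15 UTC on Oct 15.
Add 15 hours 4 minutes flight time → 00:19 UTC (Oct 16).
Marquesas is UTC−9:30, so local arrival = 00:19 − 9:30 = 14:49 on Oct 15.
Layover = 18:49 − 14:49 = 4 hours.

4 hours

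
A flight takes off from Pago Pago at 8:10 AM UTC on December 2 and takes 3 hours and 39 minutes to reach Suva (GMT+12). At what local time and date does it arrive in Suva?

11:49 PM on Dec 2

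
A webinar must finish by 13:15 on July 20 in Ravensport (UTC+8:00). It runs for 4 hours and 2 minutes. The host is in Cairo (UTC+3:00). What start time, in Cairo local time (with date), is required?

Target end time in UTC: 13:15 − 8:00 = 05:15 on Jul 20.
Subtract 4 hours 2 minutes → start 01:13 UTC on Jul 20.
Cairo is UTC+3:00: 01:13 + 3:00 = 04:13 on Jul 20.

04:13 on July 20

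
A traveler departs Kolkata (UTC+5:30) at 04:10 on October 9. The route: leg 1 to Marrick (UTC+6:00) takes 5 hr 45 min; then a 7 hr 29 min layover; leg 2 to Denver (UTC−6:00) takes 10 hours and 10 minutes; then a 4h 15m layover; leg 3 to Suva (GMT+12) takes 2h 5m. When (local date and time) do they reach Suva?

16:24 on Oct 10

Convert departure to UTC: 04:10 − 5:30 = 22:40 UTC on Oct 8.
Add 5 hours and 45 minutes leg 1 → 04:25 UTC (Oct 9).
Add 7 hours 29 minutes layover in Marrick → 11:54 UTC.
Add 10 hours 10 minutes leg 2 → 22:04 UTC.
Add 4 hours and 15 minutes layover in Denver → 02:19 UTC (Oct 10).
Add 2 hours and 5 minutes leg 3 → 04:24 UTC.
Suva is UTC+12:00, so local arrival = 04:24 + 12:00 = 16:24 on Oct 10.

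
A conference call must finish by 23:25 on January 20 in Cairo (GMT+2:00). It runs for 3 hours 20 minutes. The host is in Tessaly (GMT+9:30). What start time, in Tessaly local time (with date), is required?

03:35 on Jan 21

Target end time in UTC: 23:25 − 2:00 = 21:25 on Jan 20.
Subtract 3 hours and 20 minutes → start 18:05 UTC on Jan 20.
Tessaly is UTC+9:30: 18:05 + 9:30 = 03:35 on Jan 21.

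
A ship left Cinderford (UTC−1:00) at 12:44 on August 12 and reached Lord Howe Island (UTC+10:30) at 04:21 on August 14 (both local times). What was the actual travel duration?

28 hours 7 minutes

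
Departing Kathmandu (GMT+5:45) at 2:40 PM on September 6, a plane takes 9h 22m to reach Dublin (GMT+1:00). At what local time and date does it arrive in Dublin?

7:17 PM on September 6

Dublin is 4:45 behind Kathmandu.
After 9 hours 22 minutes it is 12:02 AM (Sep 7) in Kathmandu.
Shift by the zone difference: 12:02 AM − 4:45 = 7:17 PM on Sep 6 in Dublin.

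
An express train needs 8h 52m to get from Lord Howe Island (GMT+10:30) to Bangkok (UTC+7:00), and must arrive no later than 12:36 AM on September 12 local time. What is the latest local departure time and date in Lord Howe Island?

7:14 PM on Sep 11

Target arrival in UTC: 12:36 AM − 7:00 = 5:36 PM on Sep 11.
Subtract 8 hours 52 minutes → departure 8:44 AM UTC on Sep 11.
Lord Howe Island is UTC+10:30: 8:44 AM + 10:30 = 7:14 PM on Sep 11.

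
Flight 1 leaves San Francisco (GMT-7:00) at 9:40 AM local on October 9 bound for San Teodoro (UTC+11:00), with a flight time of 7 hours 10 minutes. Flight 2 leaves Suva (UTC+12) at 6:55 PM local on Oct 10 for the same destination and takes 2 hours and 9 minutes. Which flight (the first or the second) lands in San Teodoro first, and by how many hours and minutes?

the first, by 9 hours 14 minutes

Flight 1 in UTC: 9:40 AM + 7:00 = 4:40 PM on Oct 9.
+7 hours 10 minutes → arrive 11:50 PM UTC on Oct 9.
Flight 2 in UTC: 6:55 PM − 12:00 = 6:55 AM on Oct 10.
+2 hours 9 minutes → arrive 9:04 AM UTC on Oct 10.
Flight 1 lands earlier by 9 hours 14 minutes.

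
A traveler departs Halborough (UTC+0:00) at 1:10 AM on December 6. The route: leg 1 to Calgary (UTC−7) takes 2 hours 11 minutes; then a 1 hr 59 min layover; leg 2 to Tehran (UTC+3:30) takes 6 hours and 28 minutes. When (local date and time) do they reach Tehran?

3:18 PM on December 6

Halborough is at UTC+0, so departure is already 1:10 AM UTC on Dec 6.
Add 2 hours 11 minutes leg 1 → 3:21 AM UTC.
Add 1 hour 59 minutes layover in Calgary → 5:20 AM UTC.
Add 6 hours and 28 minutes leg 2 → 11:48 AM UTC.
Tehran is UTC+3:30, so local arrival = 11:48 AM + 3:30 = 3:18 PM on Dec 6.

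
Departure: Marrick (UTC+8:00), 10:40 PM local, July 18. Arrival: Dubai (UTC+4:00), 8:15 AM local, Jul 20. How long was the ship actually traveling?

Dubai is 4:00 behind Marrick.
Clock-face elapsed time (ignoring zones) is 33 hours 35 minutes.
Actual elapsed = 33 hours 35 minutes + 4:00 = 37 hours 35 minutes.

37 hours 35 minutes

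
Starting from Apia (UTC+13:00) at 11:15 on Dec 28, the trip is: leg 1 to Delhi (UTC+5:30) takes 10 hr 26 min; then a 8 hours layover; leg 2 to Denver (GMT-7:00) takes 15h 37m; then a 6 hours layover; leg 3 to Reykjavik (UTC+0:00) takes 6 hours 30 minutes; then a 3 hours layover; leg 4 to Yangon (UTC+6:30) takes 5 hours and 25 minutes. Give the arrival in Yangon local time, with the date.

Convert departure to UTC: 11:15 − 13:00 = 22:15 UTC on Dec 27.
Add 10 hours 26 minutes leg 1 → 08:41 UTC (Dec 28).
Add 8 hours layover in Delhi → 16:41 UTC.
Add 15 hours 37 minutes leg 2 → 08:18 UTC (Dec 29).
Add 6 hours layover in Denver → 14:18 UTC.
Add 6 hours and 30 minutes leg 3 → 20:48 UTC.
Add 3 hours layover in Reykjavik → 23:48 UTC.
Add 5 hours and 25 minutes leg 4 → 05:13 UTC (Dec 30).
Yangon is UTC+6:30, so local arrival = 05:13 + 6:30 = 11:43 on Dec 30.

11:43 on Dec 30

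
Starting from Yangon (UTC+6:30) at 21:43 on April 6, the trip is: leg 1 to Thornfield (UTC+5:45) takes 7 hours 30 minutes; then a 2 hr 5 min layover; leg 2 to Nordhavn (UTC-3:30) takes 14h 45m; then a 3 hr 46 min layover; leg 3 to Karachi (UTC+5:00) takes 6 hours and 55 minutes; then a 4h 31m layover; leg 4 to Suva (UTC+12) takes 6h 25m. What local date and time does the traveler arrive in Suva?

Convert departure to UTC: 21:43 − 6:30 = 15:13 UTC on Apr 6.
Add 7 hours and 30 minutes leg 1 → 22:43 UTC.
Add 2 hours and 5 minutes layover in Thornfield → 00:48 UTC (Apr 7).
Add 14 hours 45 minutes leg 2 → 15:33 UTC.
Add 3 hours 46 minutes layover in Nordhavn → 19:19 UTC.
Add 6 hours 55 minutes leg 3 → 02:14 UTC (Apr 8).
Add 4 hours 31 minutes layover in Karachi → 06:45 UTC.
Add 6 hours and 25 minutes leg 4 → 13:10 UTC.
Suva is UTC+12:00, so local arrival = 13:10 + 12:00 = 01:10 on Apr 9.

01:10 on Apr 9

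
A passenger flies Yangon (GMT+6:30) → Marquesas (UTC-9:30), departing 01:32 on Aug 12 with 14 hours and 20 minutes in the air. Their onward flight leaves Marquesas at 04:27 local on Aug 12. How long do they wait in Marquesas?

4 hours 35 minutes

Convert departure to UTC: 01:32 − 6:30 = 19:02 UTC on Aug 11.
Add 14 hours 20 minutes flight time → 09:22 UTC (Aug 12).
Marquesas is UTC−9:30, so local arrival = 09:22 − 9:30 = 23:52 on Aug 11.
Layover = 04:27 − 23:52 (+1 day) = 4 hours 35 minutes.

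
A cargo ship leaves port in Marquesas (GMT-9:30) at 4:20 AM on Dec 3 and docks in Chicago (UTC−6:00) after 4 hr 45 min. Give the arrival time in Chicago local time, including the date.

12:35 PM on December 3

Convert departure to UTC: 4:20 AM + 9:30 = 1:50 PM UTC on Dec 3.
Add 4 hours 45 minutes travel time → 6:35 PM UTC.
Chicago is UTC−6:00, so local arrival = 6:35 PM − 6:00 = 12:35 PM on Dec 3.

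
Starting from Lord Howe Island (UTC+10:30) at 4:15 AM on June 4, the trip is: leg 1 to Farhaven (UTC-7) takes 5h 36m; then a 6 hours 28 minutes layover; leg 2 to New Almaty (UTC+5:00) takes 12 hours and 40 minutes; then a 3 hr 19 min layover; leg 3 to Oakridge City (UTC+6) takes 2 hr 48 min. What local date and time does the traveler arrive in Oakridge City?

6:36 AM on June 5

Convert departure to UTC: 4:15 AM − 10:30 = 5:45 PM UTC on Jun 3.
Add 5 hours and 36 minutes leg 1 → 11:21 PM UTC.
Add 6 hours and 28 minutes layover in Farhaven → 5:49 AM UTC (Jun 4).
Add 12 hours and 40 minutes leg 2 → 6:29 PM UTC.
Add 3 hours 19 minutes layover in New Almaty → 9:48 PM UTC.
Add 2 hours 48 minutes leg 3 → 12:36 AM UTC (Jun 5).
Oakridge City is UTC+6:00, so local arrival = 12:36 AM + 6:00 = 6:36 AM on Jun 5.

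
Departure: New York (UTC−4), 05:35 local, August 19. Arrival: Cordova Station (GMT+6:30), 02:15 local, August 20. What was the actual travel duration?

10 hours 10 minutes

Cordova Station is 10:30 ahead of New York.
Clock-face elapsed time (ignoring zones) is 20 hours 40 minutes.
Actual elapsed = 20 hours 40 minutes − 10:30 = 10 hours 10 minutes.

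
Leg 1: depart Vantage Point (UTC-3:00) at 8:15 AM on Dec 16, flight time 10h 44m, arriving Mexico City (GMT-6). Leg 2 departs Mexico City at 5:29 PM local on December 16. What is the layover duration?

Convert departure to UTC: 8:15 AM + 3:00 = 11:15 AM UTC on Dec 16.
Add 10 hours 44 minutes flight time → 9:59 PM UTC.
Mexico City is UTC−6:00, so local arrival = 9:59 PM − 6:00 = 3:59 PM on Dec 16.
Layover = 5:29 PM − 3:59 PM = 1 hour 30 minutes.

1 hour 30 minutes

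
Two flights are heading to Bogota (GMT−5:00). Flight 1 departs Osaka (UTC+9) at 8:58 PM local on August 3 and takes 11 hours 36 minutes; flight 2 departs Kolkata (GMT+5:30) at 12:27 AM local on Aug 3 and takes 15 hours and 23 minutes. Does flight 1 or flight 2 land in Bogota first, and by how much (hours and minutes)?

Flight 1 in UTC: 8:58 PM − 9:00 = 11:58 AM on Aug 3.
+11 hours 36 minutes → arrive 11:34 PM UTC on Aug 3.
Flight 2 in UTC: 12:27 AM − 5:30 = 6:57 PM on Aug 2.
+15 hours 23 minutes → arrive 10:20 AM UTC on Aug 3.
Flight 2 lands earlier by 13 hours 14 minutes.

the second, by 13 hours 14 minutes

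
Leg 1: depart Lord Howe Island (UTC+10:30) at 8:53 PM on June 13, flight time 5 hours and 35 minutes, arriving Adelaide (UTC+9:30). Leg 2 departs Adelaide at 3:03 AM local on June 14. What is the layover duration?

Convert departure to UTC: 8:53 PM − 10:30 = 10:23 AM UTC on Jun 13.
Add 5 hours and 35 minutes flight time → 3:58 PM UTC.
Adelaide is UTC+9:30, so local arrival = 3:58 PM + 9:30 = 1:28 AM on Jun 14.
Layover = 3:03 AM − 1:28 AM = 1 hour 35 minutes.

1 hour 35 minutes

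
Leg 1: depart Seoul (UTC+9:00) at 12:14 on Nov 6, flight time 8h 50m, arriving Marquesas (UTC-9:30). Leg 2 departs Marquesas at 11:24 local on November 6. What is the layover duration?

8 hours 50 minutes

Convert departure to UTC: 12:14 − 9:00 = 03:14 UTC on Nov 6.
Add 8 hours and 50 minutes flight time → 12:04 UTC.
Marquesas is UTC−9:30, so local arrival = 12:04 − 9:30 = 02:34 on Nov 6.
Layover = 11:24 − 02:34 = 8 hours 50 minutes.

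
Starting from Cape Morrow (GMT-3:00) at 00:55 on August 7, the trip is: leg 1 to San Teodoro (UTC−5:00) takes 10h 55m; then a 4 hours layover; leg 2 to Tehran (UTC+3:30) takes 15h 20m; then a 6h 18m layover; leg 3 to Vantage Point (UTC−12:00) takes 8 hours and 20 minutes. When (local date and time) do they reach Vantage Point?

12:48 on August 8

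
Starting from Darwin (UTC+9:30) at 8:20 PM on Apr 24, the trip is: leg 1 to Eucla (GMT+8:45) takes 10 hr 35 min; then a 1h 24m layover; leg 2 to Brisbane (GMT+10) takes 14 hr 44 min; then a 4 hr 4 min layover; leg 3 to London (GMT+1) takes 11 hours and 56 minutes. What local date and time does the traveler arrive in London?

Convert departure to UTC: 8:20 PM − 9:30 = 10:50 AM UTC on Apr 24.
Add 10 hours and 35 minutes leg 1 → 9:25 PM UTC.
Add 1 hour 24 minutes layover in Eucla → 10:49 PM UTC.
Add 14 hours 44 minutes leg 2 → 1:33 PM UTC (Apr 25).
Add 4 hours and 4 minutes layover in Brisbane → 5:37 PM UTC.
Add 11 hours and 56 minutes leg 3 → 5:33 AM UTC (Apr 26).
London is UTC+1:00, so local arrival = 5:33 AM + 1:00 = 6:33 AM on Apr 26.

6:33 AM on April 26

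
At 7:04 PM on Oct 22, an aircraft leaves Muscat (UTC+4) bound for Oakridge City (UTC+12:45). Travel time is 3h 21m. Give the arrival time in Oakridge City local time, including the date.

Convert departure to UTC: 7:04 PM − 4:00 = 3:04 PM UTC on Oct 22.
Add 3 hours 21 minutes travel time → 6:25 PM UTC.
Oakridge City is UTC+12:45, so local arrival = 6:25 PM + 12:45 = 7:10 AM on Oct 23.

7:10 AM on October 23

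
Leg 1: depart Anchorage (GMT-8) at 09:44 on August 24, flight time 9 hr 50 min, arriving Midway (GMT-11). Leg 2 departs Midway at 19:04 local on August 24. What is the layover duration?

2 hours 30 minutes

Convert departure to UTC: 09:44 + 8:00 = 17:44 UTC on Aug 24.
Add 9 hours and 50 minutes flight time → 03:34 UTC (Aug 25).
Midway is UTC−11:00, so local arrival = 03:34 − 11:00 = 16:34 on Aug 24.
Layover = 19:04 − 16:34 = 2 hours 30 minutes.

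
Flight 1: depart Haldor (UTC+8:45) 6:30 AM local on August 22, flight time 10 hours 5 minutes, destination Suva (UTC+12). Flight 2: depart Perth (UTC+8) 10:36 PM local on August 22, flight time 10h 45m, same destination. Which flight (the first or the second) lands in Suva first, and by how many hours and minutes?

the first, by 17 hours 31 minutes

Flight 1 in UTC: 6:30 AM − 8:45 = 9:45 PM on Aug 21.
+10 hours and 5 minutes → arrive 7:50 AM UTC on Aug 22.
Flight 2 in UTC: 10:36 PM − 8:00 = 2:36 PM on Aug 22.
+10 hours and 45 minutes → arrive 1:21 AM UTC on Aug 23.
Flight 1 lands earlier by 17 hours 31 minutes.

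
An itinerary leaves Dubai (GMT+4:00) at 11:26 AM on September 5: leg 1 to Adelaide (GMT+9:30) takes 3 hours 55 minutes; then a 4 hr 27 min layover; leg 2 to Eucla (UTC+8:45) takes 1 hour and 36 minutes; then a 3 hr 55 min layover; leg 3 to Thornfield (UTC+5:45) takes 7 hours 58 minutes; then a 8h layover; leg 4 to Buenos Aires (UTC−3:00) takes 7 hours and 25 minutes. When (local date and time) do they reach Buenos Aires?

5:42 PM on September 6

Convert departure to UTC: 11:26 AM − 4:00 = 7:26 AM UTC on Sep 5.
Add 3 hours and 55 minutes leg 1 → 11:21 AM UTC.
Add 4 hours and 27 minutes layover in Adelaide → 3:48 PM UTC.
Add 1 hour and 36 minutes leg 2 → 5:24 PM UTC.
Add 3 hours and 55 minutes layover in Eucla → 9:19 PM UTC.
Add 7 hours and 58 minutes leg 3 → 5:17 AM UTC (Sep 6).
Add 8 hours layover in Thornfield → 1:17 PM UTC.
Add 7 hours 25 minutes leg 4 → 8:42 PM UTC.
Buenos Aires is UTC−3:00, so local arrival = 8:42 PM − 3:00 = 5:42 PM on Sep 6.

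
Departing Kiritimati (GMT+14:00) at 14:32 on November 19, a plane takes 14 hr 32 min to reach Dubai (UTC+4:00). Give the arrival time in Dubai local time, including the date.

19:04 on November 19

Convert departure to UTC: 14:32 − 14:00 = 00:32 UTC on Nov 19.
Add 14 hours and 32 minutes travel time → 15:04 UTC.
Dubai is UTC+4:00, so local arrival = 15:04 + 4:00 = 19:04 on Nov 19.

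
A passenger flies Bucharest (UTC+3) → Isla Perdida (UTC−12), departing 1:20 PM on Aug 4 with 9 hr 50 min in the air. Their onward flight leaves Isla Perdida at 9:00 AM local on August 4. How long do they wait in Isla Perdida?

50 minutes

Convert departure to UTC: 1:20 PM − 3:00 = 10:20 AM UTC on Aug 4.
Add 9 hours and 50 minutes flight time → 8:10 PM UTC.
Isla Perdida is UTC−12:00, so local arrival = 8:10 PM − 12:00 = 8:10 AM on Aug 4.
Layover = 9:00 AM − 8:10 AM = 50 minutes.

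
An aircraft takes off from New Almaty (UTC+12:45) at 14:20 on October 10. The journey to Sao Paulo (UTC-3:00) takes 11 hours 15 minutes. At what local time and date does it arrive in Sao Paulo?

09:50 on Oct 10

Convert departure to UTC: 14:20 − 12:45 = 01:35 UTC on Oct 10.
Add 11 hours 15 minutes travel time → 12:50 UTC.
Sao Paulo is UTC−3:00, so local arrival = 12:50 − 3:00 = 09:50 on Oct 10.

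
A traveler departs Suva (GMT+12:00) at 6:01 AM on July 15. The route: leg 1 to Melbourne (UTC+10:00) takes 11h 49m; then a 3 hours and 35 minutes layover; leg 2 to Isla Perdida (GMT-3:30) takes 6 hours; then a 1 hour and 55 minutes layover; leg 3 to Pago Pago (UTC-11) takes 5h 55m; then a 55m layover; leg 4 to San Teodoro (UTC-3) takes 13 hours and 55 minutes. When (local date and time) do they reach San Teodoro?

11:05 AM on Jul 16

Convert departure to UTC: 6:01 AM − 12:00 = 6:01 PM UTC on Jul 14.
Add 11 hours and 49 minutes leg 1 → 5:50 AM UTC (Jul 15).
Add 3 hours 35 minutes layover in Melbourne → 9:25 AM UTC.
Add 6 hours leg 2 → 3:25 PM UTC.
Add 1 hour 55 minutes layover in Isla Perdida → 5:20 PM UTC.
Add 5 hours 55 minutes leg 3 → 11:15 PM UTC.
Add 55 minutes layover in Pago Pago → 12:10 AM UTC (Jul 16).
Add 13 hours 55 minutes leg 4 → 2:05 PM UTC.
San Teodoro is UTC−3:00, so local arrival = 2:05 PM − 3:00 = 11:05 AM on Jul 16.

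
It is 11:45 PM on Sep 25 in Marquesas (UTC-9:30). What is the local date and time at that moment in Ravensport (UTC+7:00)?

Ravensport is 16:30 ahead of Marquesas.
Shift by the zone difference: 11:45 PM + 16:30 = 4:15 PM on Sep 26 in Ravensport.

4:15 PM on September 26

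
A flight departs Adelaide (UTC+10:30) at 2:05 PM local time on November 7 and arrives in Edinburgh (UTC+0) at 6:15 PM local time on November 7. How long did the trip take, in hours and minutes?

Departure in UTC: 2:05 PM − 10:30 = 3:35 AM on Nov 7.
Arrival is already UTC: 6:15 PM on Nov 7.
Elapsed = 6:15 PM − 3:35 AM = 14 hours 40 minutes.

14 hours 40 minutes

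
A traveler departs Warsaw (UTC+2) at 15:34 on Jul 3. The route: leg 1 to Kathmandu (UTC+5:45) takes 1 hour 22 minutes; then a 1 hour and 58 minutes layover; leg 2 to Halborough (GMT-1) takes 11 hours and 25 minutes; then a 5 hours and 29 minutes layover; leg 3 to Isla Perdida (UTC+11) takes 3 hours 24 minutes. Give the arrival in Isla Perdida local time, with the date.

00:12 on Jul 5

Convert departure to UTC: 15:34 − 2:00 = 13:34 UTC on Jul 3.
Add 1 hour 22 minutes leg 1 → 14:56 UTC.
Add 1 hour 58 minutes layover in Kathmandu → 16:54 UTC.
Add 11 hours and 25 minutes leg 2 → 04:19 UTC (Jul 4).
Add 5 hours 29 minutes layover in Halborough → 09:48 UTC.
Add 3 hours 24 minutes leg 3 → 13:12 UTC.
Isla Perdida is UTC+11:00, so local arrival = 13:12 + 11:00 = 00:12 on Jul 5.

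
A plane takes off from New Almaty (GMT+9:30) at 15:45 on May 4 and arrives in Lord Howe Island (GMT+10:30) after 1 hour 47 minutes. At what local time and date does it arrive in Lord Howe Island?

18:32 on May 4

Lord Howe Island is 1:00 ahead of New Almaty.
After 1 hour and 47 minutes it is 17:32 in New Almaty.
Shift by the zone difference: 17:32 + 1:00 = 18:32 on May 4 in Lord Howe Island.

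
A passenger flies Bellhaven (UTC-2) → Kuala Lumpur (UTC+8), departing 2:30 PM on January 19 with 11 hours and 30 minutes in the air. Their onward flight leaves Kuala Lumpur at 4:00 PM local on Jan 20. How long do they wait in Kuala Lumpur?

4 hours

Convert departure to UTC: 2:30 PM + 2:00 = 4:30 PM UTC on Jan 19.
Add 11 hours 30 minutes flight time → 4:00 AM UTC (Jan 20).
Kuala Lumpur is UTC+8:00, so local arrival = 4:00 AM + 8:00 = 12:00 PM on Jan 20.
Layover = 4:00 PM − 12:00 PM = 4 hours.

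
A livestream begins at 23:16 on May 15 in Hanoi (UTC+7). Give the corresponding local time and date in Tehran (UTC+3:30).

19:46 on May 15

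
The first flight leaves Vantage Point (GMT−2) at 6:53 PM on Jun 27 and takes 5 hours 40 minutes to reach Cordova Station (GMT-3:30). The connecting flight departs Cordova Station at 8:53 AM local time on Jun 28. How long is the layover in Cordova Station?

Convert departure to UTC: 6:53 PM + 2:00 = 8:53 PM UTC on Jun 27.
Add 5 hours and 40 minutes flight time → 2:33 AM UTC (Jun 28).
Cordova Station is UTC−3:30, so local arrival = 2:33 AM − 3:30 = 11:03 PM on Jun 27.
Layover = 8:53 AM − 11:03 PM (+1 day) = 9 hours 50 minutes.

9 hours 50 minutes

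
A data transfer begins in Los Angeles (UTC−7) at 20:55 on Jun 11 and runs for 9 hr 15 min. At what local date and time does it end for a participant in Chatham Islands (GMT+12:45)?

Convert start to UTC: 20:55 + 7:00 = 03:55 UTC on Jun 12.
Add 9 hours and 15 minutes duration → 13:10 UTC.
Chatham Islands is UTC+12:45, so local end time = 13:10 + 12:45 = 01:55 on Jun 13.

01:55 on June 13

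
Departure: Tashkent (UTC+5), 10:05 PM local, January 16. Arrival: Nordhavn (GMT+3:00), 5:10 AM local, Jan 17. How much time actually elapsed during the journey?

Departure in UTC: 10:05 PM − 5:00 = 5:05 PM on Jan 16.
Arrival in UTC: 5:10 AM − 3:00 = 2:10 AM on Jan 17.
Elapsed = 2:10 AM − 5:05 PM (+1 day) = 9 hours 5 minutes.

9 hours 5 minutes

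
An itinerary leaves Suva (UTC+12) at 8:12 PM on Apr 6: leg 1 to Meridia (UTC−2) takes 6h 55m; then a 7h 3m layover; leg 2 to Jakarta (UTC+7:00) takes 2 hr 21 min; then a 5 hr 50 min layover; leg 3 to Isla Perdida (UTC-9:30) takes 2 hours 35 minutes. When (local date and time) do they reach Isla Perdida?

Convert departure to UTC: 8:12 PM − 12:00 = 8:12 AM UTC on Apr 6.
Add 6 hours 55 minutes leg 1 → 3:07 PM UTC.
Add 7 hours and 3 minutes layover in Meridia → 10:10 PM UTC.
Add 2 hours 21 minutes leg 2 → 12:31 AM UTC (Apr 7).
Add 5 hours and 50 minutes layover in Jakarta → 6:21 AM UTC.
Add 2 hours 35 minutes leg 3 → 8:56 AM UTC.
Isla Perdida is UTC−9:30, so local arrival = 8:56 AM − 9:30 = 11:26 PM on Apr 6.

11:26 PM on April 6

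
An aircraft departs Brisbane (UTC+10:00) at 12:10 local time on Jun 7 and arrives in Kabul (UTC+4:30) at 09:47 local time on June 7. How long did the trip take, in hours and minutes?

Kabul is 5:30 behind Brisbane.
Clock-face elapsed time (ignoring zones) is −2 hours 23 minutes.
Actual elapsed = −2 hours 23 minutes + 5:30 = 3 hours 7 minutes.

3 hours 7 minutes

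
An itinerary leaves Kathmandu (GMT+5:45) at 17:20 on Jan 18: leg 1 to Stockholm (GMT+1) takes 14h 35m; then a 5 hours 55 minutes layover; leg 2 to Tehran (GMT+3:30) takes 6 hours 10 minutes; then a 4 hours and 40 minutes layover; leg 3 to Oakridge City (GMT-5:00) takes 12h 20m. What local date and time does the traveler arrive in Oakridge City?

02:15 on Jan 20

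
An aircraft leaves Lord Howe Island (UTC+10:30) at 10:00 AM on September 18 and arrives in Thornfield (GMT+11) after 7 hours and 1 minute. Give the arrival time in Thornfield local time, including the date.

5:31 PM on Sep 18

Convert departure to UTC: 10:00 AM − 10:30 = 11:30 PM UTC on Sep 17.
Add 7 hours and 1 minute travel time → 6:31 AM UTC (Sep 18).
Thornfield is UTC+11:00, so local arrival = 6:31 AM + 11:00 = 5:31 PM on Sep 18.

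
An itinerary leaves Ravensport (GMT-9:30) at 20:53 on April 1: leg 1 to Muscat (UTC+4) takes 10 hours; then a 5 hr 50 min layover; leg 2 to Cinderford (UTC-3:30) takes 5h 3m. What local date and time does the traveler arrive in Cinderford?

23:46 on April 2

Convert departure to UTC: 20:53 + 9:30 = 06:23 UTC on Apr 2.
Add 10 hours leg 1 → 16:23 UTC.
Add 5 hours and 50 minutes layover in Muscat → 22:13 UTC.
Add 5 hours and 3 minutes leg 2 → 03:16 UTC (Apr 3).
Cinderford is UTC−3:30, so local arrival = 03:16 − 3:30 = 23:46 on Apr 2.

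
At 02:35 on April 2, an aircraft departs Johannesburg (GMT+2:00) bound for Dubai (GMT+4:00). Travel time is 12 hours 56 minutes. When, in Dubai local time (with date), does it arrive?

Dubai is 2:00 ahead of Johannesburg.
After 12 hours 56 minutes it is 15:31 in Johannesburg.
Shift by the zone difference: 15:31 + 2:00 = 17:31 on Apr 2 in Dubai.

17:31 on April 2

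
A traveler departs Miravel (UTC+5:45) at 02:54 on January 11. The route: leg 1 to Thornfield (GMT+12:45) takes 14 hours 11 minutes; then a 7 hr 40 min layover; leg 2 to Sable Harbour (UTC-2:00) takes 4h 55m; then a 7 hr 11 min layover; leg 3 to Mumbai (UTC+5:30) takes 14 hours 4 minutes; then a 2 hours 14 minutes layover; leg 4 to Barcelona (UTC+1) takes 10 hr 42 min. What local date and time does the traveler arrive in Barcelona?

11:06 on Jan 13

Convert departure to UTC: 02:54 − 5:45 = 21:09 UTC on Jan 10.
Add 14 hours and 11 minutes leg 1 → 11:20 UTC (Jan 11).
Add 7 hours 40 minutes layover in Thornfield → 19:00 UTC.
Add 4 hours 55 minutes leg 2 → 23:55 UTC.
Add 7 hours 11 minutes layover in Sable Harbour → 07:06 UTC (Jan 12).
Add 14 hours 4 minutes leg 3 → 21:10 UTC.
Add 2 hours 14 minutes layover in Mumbai → 23:24 UTC.
Add 10 hours 42 minutes leg 4 → 10:06 UTC (Jan 13).
Barcelona is UTC+1:00, so local arrival = 10:06 + 1:00 = 11:06 on Jan 13.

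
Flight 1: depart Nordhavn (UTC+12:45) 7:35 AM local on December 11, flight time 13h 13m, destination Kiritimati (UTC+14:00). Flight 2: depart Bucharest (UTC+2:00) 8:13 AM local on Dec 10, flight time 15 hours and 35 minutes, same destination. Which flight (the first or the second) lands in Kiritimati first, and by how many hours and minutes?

the second, by 10 hours 15 minutes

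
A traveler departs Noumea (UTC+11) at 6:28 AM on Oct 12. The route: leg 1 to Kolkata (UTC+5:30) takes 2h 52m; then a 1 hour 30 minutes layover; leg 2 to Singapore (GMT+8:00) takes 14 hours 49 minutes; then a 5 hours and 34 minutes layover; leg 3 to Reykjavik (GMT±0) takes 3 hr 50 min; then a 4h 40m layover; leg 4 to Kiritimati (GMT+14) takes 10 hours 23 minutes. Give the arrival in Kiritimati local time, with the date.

5:06 AM on October 14

Convert departure to UTC: 6:28 AM − 11:00 = 7:28 PM UTC on Oct 11.
Add 2 hours 52 minutes leg 1 → 10:20 PM UTC.
Add 1 hour 30 minutes layover in Kolkata → 11:50 PM UTC.
Add 14 hours 49 minutes leg 2 → 2:39 PM UTC (Oct 12).
Add 5 hours and 34 minutes layover in Singapore → 8:13 PM UTC.
Add 3 hours and 50 minutes leg 3 → 12:03 AM UTC (Oct 13).
Add 4 hours and 40 minutes layover in Reykjavik → 4:43 AM UTC.
Add 10 hours 23 minutes leg 4 → 3:06 PM UTC.
Kiritimati is UTC+14:00, so local arrival = 3:06 PM + 14:00 = 5:06 AM on Oct 14.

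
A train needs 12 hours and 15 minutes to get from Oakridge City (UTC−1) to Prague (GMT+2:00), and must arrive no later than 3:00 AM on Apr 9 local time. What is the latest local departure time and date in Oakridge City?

11:45 AM on Apr 8

Target arrival in UTC: 3:00 AM − 2:00 = 1:00 AM on Apr 9.
Subtract 12 hours 15 minutes → departure 12:45 PM UTC on Apr 8.
Oakridge City is UTC−1:00: 12:45 PM − 1:00 = 11:45 AM on Apr 8.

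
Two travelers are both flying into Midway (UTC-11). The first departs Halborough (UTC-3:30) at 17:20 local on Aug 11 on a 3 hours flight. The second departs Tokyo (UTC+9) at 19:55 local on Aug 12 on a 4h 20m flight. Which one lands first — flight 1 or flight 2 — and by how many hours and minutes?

the first, by 15 hours 25 minutes

Flight 1 in UTC: 17:20 + 3:30 = 20:50 on Aug 11.
+3 hours → arrive 23:50 UTC on Aug 11.
Flight 2 in UTC: 19:55 − 9:00 = 10:55 on Aug 12.
+4 hours 20 minutes → arrive 15:15 UTC on Aug 12.
Flight 1 lands earlier by 15 hours 25 minutes.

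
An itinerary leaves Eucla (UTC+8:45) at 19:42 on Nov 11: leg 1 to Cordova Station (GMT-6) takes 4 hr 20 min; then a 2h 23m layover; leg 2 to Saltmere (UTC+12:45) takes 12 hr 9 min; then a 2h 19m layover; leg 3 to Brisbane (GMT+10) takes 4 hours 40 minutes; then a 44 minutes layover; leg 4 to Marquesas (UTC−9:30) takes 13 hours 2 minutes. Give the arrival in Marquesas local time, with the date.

17:04 on November 12

Convert departure to UTC: 19:42 − 8:45 = 10:57 UTC on Nov 11.
Add 4 hours 20 minutes leg 1 → 15:17 UTC.
Add 2 hours 23 minutes layover in Cordova Station → 17:40 UTC.
Add 12 hours 9 minutes leg 2 → 05:49 UTC (Nov 12).
Add 2 hours 19 minutes layover in Saltmere → 08:08 UTC.
Add 4 hours 40 minutes leg 3 → 12:48 UTC.
Add 44 minutes layover in Brisbane → 13:32 UTC.
Add 13 hours 2 minutes leg 4 → 02:34 UTC (Nov 13).
Marquesas is UTC−9:30, so local arrival = 02:34 − 9:30 = 17:04 on Nov 12.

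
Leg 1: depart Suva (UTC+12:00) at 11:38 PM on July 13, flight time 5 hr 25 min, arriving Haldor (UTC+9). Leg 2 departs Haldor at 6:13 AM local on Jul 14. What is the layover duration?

4 hours 10 minutes

Convert departure to UTC: 11:38 PM − 12:00 = 11:38 AM UTC on Jul 13.
Add 5 hours 25 minutes flight time → 5:03 PM UTC.
Haldor is UTC+9:00, so local arrival = 5:03 PM + 9:00 = 2:03 AM on Jul 14.
Layover = 6:13 AM − 2:03 AM = 4 hours 10 minutes.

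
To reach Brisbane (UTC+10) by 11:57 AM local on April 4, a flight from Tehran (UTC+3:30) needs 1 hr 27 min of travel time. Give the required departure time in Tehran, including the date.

4:00 AM on April 4

Target arrival in UTC: 11:57 AM − 10:00 = 1:57 AM on Apr 4.
Subtract 1 hour and 27 minutes → departure 12:30 AM UTC on Apr 4.
Tehran is UTC+3:30: 12:30 AM + 3:30 = 4:00 AM on Apr 4.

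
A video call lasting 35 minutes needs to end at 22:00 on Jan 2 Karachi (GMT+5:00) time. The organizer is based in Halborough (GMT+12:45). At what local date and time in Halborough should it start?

Target end time in UTC: 22:00 − 5:00 = 17:00 on Jan 2.
Subtract 35 minutes → start 16:25 UTC on Jan 2.
Halborough is UTC+12:45: 16:25 + 12:45 = 05:10 on Jan 3.

05:10 on January 3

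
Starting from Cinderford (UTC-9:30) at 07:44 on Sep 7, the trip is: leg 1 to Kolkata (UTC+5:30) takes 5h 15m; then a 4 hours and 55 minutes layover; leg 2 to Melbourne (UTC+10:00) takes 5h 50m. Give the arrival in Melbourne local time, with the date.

19:14 on September 8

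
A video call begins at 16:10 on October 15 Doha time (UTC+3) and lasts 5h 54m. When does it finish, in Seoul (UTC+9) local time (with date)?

Convert start to UTC: 16:10 − 3:00 = 13:10 UTC on Oct 15.
Add 5 hours and 54 minutes duration → 19:04 UTC.
Seoul is UTC+9:00, so local end time = 19:04 + 9:00 = 04:04 on Oct 16.

04:04 on Oct 16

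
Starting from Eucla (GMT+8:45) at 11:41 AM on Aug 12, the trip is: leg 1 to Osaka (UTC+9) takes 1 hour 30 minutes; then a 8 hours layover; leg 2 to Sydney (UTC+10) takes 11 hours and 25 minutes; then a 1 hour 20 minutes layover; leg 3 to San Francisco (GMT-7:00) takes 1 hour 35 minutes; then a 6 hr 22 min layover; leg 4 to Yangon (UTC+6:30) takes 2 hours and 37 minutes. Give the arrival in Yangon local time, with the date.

Convert departure to UTC: 11:41 AM − 8:45 = 2:56 AM UTC on Aug 12.
Add 1 hour and 30 minutes leg 1 → 4:26 AM UTC.
Add 8 hours layover in Osaka → 12:26 PM UTC.
Add 11 hours and 25 minutes leg 2 → 11:51 PM UTC.
Add 1 hour and 20 minutes layover in Sydney → 1:11 AM UTC (Aug 13).
Add 1 hour and 35 minutes leg 3 → 2:46 AM UTC.
Add 6 hours 22 minutes layover in San Francisco → 9:08 AM UTC.
Add 2 hours 37 minutes leg 4 → 11:45 AM UTC.
Yangon is UTC+6:30, so local arrival = 11:45 AM + 6:30 = 6:15 PM on Aug 13.

6:15 PM on August 13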